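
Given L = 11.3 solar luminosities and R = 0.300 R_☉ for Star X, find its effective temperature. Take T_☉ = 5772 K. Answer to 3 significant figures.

T/T_☉ = (L/L_☉)^(1/4) / (R/R_☉)^(1/2)
T = 5772 × (11.3)^(1/4) / √(0.300) = 5772 × 1.833 / 0.5477 = 1.932×10^4 K.

1.93×10^4 K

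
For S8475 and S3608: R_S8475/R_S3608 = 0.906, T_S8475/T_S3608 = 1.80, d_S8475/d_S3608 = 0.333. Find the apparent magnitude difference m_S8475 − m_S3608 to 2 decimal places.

-4.73

L_S8475/L_S3608 = (0.906)²(1.80)⁴ = 8.617.
F_S8475/F_S3608 = (L_S8475/L_S3608)/(d_S8475/d_S3608)² = 8.617/0.1109 = 77.71.
m_S8475 − m_S3608 = −2.5 log₁₀(77.71) = -4.73.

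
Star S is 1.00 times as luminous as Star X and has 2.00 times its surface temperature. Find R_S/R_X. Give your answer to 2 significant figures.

0.25

L ∝ R²T⁴ gives R ∝ √L / T², so
R_S/R_X = √(1.00) / (2.00)² = 1.000 / 4.000 = 0.2500.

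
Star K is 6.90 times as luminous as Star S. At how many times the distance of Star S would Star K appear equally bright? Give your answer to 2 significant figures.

2.6

Equal flux requires L_K/d_K² = L_S/d_S², so d_K/d_S = √(L_K/L_S)
= √(6.90) = 2.627.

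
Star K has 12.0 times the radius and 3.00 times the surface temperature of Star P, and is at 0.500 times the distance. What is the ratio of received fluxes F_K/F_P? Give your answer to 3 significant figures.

L_K/L_P = (R_K/R_P)²(T_K/T_P)⁴ = (12.0)² × (3.00)⁴ = 1.166×10^4.
F_K/F_P = (L_K/L_P)/(d_K/d_P)² = 1.166×10^4 / (0.500)² = 4.666×10^4.

4.67×10^4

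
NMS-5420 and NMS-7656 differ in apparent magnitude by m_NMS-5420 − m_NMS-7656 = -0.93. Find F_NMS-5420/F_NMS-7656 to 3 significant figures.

2.36

F_NMS-5420/F_NMS-7656 = 10^(−(m_NMS-5420 − m_NMS-7656)/2.5) = 10^(0.93/2.5) = 10^0.372 = 2.355.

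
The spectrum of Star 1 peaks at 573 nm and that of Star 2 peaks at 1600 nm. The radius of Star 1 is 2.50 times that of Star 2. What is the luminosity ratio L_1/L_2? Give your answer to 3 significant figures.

Wien's law gives T ∝ 1/λ_max, so T_1/T_2 = λ_2/λ_1 = 1600/573 = 2.792.
Then L ∝ R²T⁴ gives L_1/L_2 = (2.50)² × (2.792)⁴ = 6.250 × 60.79 = 380.0.

380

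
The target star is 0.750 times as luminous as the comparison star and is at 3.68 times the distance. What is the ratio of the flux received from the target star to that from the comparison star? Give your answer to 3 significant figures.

F = L/(4πd²), so F_t/F_c = (L_t/L_c) / (d_t/d_c)²
= 0.750 / (3.68)² = 0.750 / 13.54 = 0.05538.

0.0554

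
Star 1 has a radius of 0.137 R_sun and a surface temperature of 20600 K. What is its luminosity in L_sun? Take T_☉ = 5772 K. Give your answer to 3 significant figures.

3.05 L_sun

L/L_☉ = (R/R_☉)² (T/T_☉)⁴ = (0.137)² × (20600/5772)⁴
       = 0.01877 × (3.569)⁴ = 0.01877 × 162.2 = 3.045.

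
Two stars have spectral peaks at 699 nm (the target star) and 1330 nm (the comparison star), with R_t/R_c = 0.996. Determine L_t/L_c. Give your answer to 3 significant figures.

Wien's law gives T ∝ 1/λ_max, so T_t/T_c = λ_c/λ_t = 1330/699 = 1.903.
Then L ∝ R²T⁴ gives L_t/L_c = (0.996)² × (1.903)⁴ = 0.9920 × 13.11 = 13.00.

13.0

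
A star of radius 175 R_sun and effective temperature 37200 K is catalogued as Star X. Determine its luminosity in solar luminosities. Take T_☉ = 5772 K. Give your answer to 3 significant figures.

5.28×10^7 solar luminosities

L/L_☉ = (R/R_☉)² (T/T_☉)⁴ = (175)² × (37200/5772)⁴
       = 3.062×10^4 × (6.445)⁴ = 3.062×10^4 × 1725 = 5.284×10^7.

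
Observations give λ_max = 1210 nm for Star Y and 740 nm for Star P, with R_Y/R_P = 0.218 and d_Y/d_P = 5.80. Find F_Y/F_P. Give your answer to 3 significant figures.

Wien's law: T_Y/T_P = λ_P/λ_Y = 740/1210 = 0.6116.
L_Y/L_P = (R_Y/R_P)²(T_Y/T_P)⁴ = (0.218)²(0.6116)⁴ = 0.006648.
F_Y/F_P = (L_Y/L_P)/(d_Y/d_P)² = 0.006648/(5.80)² = 1.976×10^-4.

1.98×10^-4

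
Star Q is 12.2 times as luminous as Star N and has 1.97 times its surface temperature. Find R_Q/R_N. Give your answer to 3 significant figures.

L ∝ R²T⁴ gives R ∝ √L / T², so
R_Q/R_N = √(12.2) / (1.97)² = 3.493 / 3.881 = 0.9000.

0.900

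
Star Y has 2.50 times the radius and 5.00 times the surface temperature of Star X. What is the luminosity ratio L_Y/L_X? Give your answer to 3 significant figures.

From the Stefan–Boltzmann law, L ∝ R²T⁴, so
L_Y/L_X = (R_Y/R_X)² (T_Y/T_X)⁴ = (2.50)² × (5.00)⁴ = 6.250 × 625.0 = 3906.

3.91×10^3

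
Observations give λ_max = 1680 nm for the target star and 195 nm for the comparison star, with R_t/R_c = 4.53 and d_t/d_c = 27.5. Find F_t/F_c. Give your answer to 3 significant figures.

4.93×10^-6

Wien's law: T_t/T_c = λ_c/λ_t = 195/1680 = 0.1161.
L_t/L_c = (R_t/R_c)²(T_t/T_c)⁴ = (4.53)²(0.1161)⁴ = 0.003725.
F_t/F_c = (L_t/L_c)/(d_t/d_c)² = 0.003725/(27.5)² = 4.925×10^-6.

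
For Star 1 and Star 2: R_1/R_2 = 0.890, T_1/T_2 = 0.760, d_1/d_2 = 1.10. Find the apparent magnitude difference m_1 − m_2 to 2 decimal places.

1.65

L_1/L_2 = (0.890)²(0.760)⁴ = 0.2643.
F_1/F_2 = (L_1/L_2)/(d_1/d_2)² = 0.2643/1.210 = 0.2184.
m_1 − m_2 = −2.5 log₁₀(0.2184) = 1.65.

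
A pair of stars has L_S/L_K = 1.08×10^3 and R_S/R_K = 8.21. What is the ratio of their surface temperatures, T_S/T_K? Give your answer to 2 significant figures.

L ∝ R²T⁴ gives T ∝ (L/R²)^(1/4), so
T_S/T_K = (1.08×10^3 / 8.21²)^(1/4) = (16.02)^(1/4) = 2.001.

2.0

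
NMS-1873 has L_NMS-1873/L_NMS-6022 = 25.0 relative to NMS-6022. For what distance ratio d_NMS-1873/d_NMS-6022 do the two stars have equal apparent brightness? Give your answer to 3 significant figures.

5.00

Equal flux requires L_NMS-1873/d_NMS-1873² = L_NMS-6022/d_NMS-6022², so d_NMS-1873/d_NMS-6022 = √(L_NMS-1873/L_NMS-6022)
= √(25.0) = 5.000.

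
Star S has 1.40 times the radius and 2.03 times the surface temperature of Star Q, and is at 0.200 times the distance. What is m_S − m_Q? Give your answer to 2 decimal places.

-7.30

L_S/L_Q = (1.40)²(2.03)⁴ = 33.28.
F_S/F_Q = (L_S/L_Q)/(d_S/d_Q)² = 33.28/0.04000 = 832.1.
m_S − m_Q = −2.5 log₁₀(832.1) = -7.30.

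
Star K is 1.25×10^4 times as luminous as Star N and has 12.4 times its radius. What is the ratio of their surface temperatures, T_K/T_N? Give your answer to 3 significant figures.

3.00

L ∝ R²T⁴ gives T ∝ (L/R²)^(1/4), so
T_K/T_N = (1.25×10^4 / 12.4²)^(1/4) = (81.30)^(1/4) = 3.003.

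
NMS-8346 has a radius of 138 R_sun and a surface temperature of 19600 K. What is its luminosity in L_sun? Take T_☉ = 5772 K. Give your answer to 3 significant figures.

L/L_☉ = (R/R_☉)² (T/T_☉)⁴ = (138)² × (19600/5772)⁴
       = 1.904×10^4 × (3.396)⁴ = 1.904×10^4 × 133.0 = 2.532×10^6.

2.53×10^6 L_sun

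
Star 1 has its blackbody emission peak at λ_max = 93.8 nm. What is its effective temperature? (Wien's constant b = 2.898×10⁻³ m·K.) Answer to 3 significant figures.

3.09×10^4 K

T = b/λ_max = 2.898×10⁻³ / (93.8×10⁻⁹) = 3.090×10^4 K.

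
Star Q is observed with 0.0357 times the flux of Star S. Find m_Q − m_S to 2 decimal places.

m_Q − m_S = −2.5 log₁₀(F_Q/F_S) = −2.5 log₁₀(0.0357) = −2.5 × (-1.447) = 3.618.

3.62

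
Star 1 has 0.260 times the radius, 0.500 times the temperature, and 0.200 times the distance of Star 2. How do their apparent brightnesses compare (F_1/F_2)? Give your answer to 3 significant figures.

L_1/L_2 = (R_1/R_2)²(T_1/T_2)⁴ = (0.260)² × (0.500)⁴ = 0.004225.
F_1/F_2 = (L_1/L_2)/(d_1/d_2)² = 0.004225 / (0.200)² = 0.1056.

0.106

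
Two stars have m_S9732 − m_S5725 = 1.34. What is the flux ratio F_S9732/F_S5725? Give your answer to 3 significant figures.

F_S9732/F_S5725 = 10^(−(m_S9732 − m_S5725)/2.5) = 10^(-1.34/2.5) = 10^-0.536 = 0.2911.

0.291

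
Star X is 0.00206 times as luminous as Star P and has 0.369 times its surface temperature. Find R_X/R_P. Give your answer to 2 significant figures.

0.33

L ∝ R²T⁴ gives R ∝ √L / T², so
R_X/R_P = √(0.00206) / (0.369)² = 0.04539 / 0.1362 = 0.3333.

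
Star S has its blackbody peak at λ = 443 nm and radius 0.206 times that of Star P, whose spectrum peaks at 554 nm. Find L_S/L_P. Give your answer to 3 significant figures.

Wien's law gives T ∝ 1/λ_max, so T_S/T_P = λ_P/λ_S = 554/443 = 1.251.
Then L ∝ R²T⁴ gives L_S/L_P = (0.206)² × (1.251)⁴ = 0.04244 × 2.446 = 0.1038.

0.104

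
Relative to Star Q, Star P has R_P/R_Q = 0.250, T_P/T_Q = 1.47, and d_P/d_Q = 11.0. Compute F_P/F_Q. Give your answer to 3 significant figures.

0.00241

L_P/L_Q = (R_P/R_Q)²(T_P/T_Q)⁴ = (0.250)² × (1.47)⁴ = 0.2918.
F_P/F_Q = (L_P/L_Q)/(d_P/d_Q)² = 0.2918 / (11.0)² = 0.002412.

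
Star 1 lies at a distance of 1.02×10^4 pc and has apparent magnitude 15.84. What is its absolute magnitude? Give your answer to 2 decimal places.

M = m − 5 log₁₀(d/10 pc) = 15.84 − 5 log₁₀(1.02×10^4/10)
  = 15.84 − 5 × 3.009 = 15.84 − 15.04 = 0.80.

0.80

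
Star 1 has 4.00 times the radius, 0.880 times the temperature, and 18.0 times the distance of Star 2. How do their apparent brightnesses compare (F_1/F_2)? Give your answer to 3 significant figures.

0.0296

L_1/L_2 = (R_1/R_2)²(T_1/T_2)⁴ = (4.00)² × (0.880)⁴ = 9.595.
F_1/F_2 = (L_1/L_2)/(d_1/d_2)² = 9.595 / (18.0)² = 0.02961.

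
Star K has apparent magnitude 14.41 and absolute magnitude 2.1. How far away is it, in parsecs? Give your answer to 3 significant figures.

2.90×10^3 pc

m − M = 5 log₁₀(d/10 pc)
14.41 − (2.1) = 12.31 = 5 log₁₀(d/10)
d = 10 × 10^(12.31/5) = 10 × 10^2.462 = 2897 pc.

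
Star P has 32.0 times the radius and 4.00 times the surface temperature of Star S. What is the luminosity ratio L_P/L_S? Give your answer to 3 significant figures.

2.62×10^5

From the Stefan–Boltzmann law, L ∝ R²T⁴, so
L_P/L_S = (R_P/R_S)² (T_P/T_S)⁴ = (32.0)² × (4.00)⁴ = 1024 × 256.0 = 2.621×10^5.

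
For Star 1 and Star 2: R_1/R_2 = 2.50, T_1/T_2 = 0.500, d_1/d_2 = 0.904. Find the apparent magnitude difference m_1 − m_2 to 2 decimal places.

L_1/L_2 = (2.50)²(0.500)⁴ = 0.3906.
F_1/F_2 = (L_1/L_2)/(d_1/d_2)² = 0.3906/0.8172 = 0.4780.
m_1 − m_2 = −2.5 log₁₀(0.4780) = 0.80.

0.80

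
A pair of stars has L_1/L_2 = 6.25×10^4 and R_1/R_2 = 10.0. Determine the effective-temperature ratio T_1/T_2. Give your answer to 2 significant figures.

5.0

L ∝ R²T⁴ gives T ∝ (L/R²)^(1/4), so
T_1/T_2 = (6.25×10^4 / 10.0²)^(1/4) = (625.0)^(1/4) = 5.000.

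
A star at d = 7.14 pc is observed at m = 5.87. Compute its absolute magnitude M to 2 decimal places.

6.60

M = m − 5 log₁₀(d/10 pc) = 5.87 − 5 log₁₀(7.14/10)
  = 5.87 − 5 × -0.146 = 5.87 − -0.73 = 6.60.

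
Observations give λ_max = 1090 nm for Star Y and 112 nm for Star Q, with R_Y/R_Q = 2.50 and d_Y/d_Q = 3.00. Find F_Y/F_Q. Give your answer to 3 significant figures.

7.74×10^-5

Wien's law: T_Y/T_Q = λ_Q/λ_Y = 112/1090 = 0.1028.
L_Y/L_Q = (R_Y/R_Q)²(T_Y/T_Q)⁴ = (2.50)²(0.1028)⁴ = 6.967×10^-4.
F_Y/F_Q = (L_Y/L_Q)/(d_Y/d_Q)² = 6.967×10^-4/(3.00)² = 7.741×10^-5.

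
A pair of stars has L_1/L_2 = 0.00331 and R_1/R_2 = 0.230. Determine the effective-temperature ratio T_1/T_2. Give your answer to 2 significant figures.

L ∝ R²T⁴ gives T ∝ (L/R²)^(1/4), so
T_1/T_2 = (0.00331 / 0.230²)^(1/4) = (0.06257)^(1/4) = 0.5001.

0.50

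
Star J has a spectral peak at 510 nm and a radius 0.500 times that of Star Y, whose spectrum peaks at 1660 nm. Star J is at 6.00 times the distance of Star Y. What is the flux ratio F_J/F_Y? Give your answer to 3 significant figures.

Wien's law: T_J/T_Y = λ_Y/λ_J = 1660/510 = 3.255.
L_J/L_Y = (R_J/R_Y)²(T_J/T_Y)⁴ = (0.500)²(3.255)⁴ = 28.06.
F_J/F_Y = (L_J/L_Y)/(d_J/d_Y)² = 28.06/(6.00)² = 0.7795.

0.779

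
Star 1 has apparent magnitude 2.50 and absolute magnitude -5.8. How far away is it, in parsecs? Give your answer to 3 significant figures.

m − M = 5 log₁₀(d/10 pc)
2.50 − (-5.8) = 8.30 = 5 log₁₀(d/10)
d = 10 × 10^(8.30/5) = 10 × 10^1.660 = 457.1 pc.

457 pc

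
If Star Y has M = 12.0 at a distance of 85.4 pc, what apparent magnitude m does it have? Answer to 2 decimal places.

m = M + 5 log₁₀(d/10 pc) = 12.0 + 5 log₁₀(85.4/10)
  = 12.0 + 5 × 0.931 = 12.0 + 4.66 = 16.66.

16.66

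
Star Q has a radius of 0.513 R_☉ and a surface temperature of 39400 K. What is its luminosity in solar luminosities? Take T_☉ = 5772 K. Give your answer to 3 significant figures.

L/L_☉ = (R/R_☉)² (T/T_☉)⁴ = (0.513)² × (39400/5772)⁴
       = 0.2632 × (6.826)⁴ = 0.2632 × 2171 = 571.4.

571 solar luminosities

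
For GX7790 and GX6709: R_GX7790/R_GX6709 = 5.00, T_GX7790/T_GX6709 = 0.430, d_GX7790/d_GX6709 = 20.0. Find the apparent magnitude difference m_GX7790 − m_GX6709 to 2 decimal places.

6.68

L_GX7790/L_GX6709 = (5.00)²(0.430)⁴ = 0.8547.
F_GX7790/F_GX6709 = (L_GX7790/L_GX6709)/(d_GX7790/d_GX6709)² = 0.8547/400.0 = 0.002137.
m_GX7790 − m_GX6709 = −2.5 log₁₀(0.002137) = 6.68.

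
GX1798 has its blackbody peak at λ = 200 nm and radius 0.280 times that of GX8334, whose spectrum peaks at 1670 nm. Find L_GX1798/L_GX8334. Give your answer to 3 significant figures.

381

Wien's law gives T ∝ 1/λ_max, so T_GX1798/T_GX8334 = λ_GX8334/λ_GX1798 = 1670/200 = 8.350.
Then L ∝ R²T⁴ gives L_GX1798/L_GX8334 = (0.280)² × (8.350)⁴ = 0.07840 × 4861 = 381.1.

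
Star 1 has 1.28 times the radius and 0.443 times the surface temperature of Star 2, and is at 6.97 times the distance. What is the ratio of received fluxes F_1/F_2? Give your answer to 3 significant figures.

L_1/L_2 = (R_1/R_2)²(T_1/T_2)⁴ = (1.28)² × (0.443)⁴ = 0.06310.
F_1/F_2 = (L_1/L_2)/(d_1/d_2)² = 0.06310 / (6.97)² = 0.001299.

0.00130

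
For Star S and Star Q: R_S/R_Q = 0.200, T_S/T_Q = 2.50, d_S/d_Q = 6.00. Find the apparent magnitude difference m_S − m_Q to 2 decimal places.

L_S/L_Q = (0.200)²(2.50)⁴ = 1.563.
F_S/F_Q = (L_S/L_Q)/(d_S/d_Q)² = 1.563/36.00 = 0.04340.
m_S − m_Q = −2.5 log₁₀(0.04340) = 3.41.

3.41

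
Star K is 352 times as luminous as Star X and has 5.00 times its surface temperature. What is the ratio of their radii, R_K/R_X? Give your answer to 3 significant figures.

L ∝ R²T⁴ gives R ∝ √L / T², so
R_K/R_X = √(352) / (5.00)² = 18.76 / 25.00 = 0.7505.

0.750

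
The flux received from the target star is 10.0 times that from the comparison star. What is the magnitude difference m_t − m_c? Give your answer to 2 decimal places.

m_t − m_c = −2.5 log₁₀(F_t/F_c) = −2.5 log₁₀(10.0) = −2.5 × (1.000) = -2.500.

-2.50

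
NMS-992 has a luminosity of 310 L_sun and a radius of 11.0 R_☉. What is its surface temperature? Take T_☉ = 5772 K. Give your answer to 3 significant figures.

7.30×10^3 K

T/T_☉ = (L/L_☉)^(1/4) / (R/R_☉)^(1/2)
T = 5772 × (310)^(1/4) / √(11.0) = 5772 × 4.196 / 3.317 = 7302 K.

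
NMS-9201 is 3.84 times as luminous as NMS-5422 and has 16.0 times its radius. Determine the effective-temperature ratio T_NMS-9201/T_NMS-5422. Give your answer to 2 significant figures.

L ∝ R²T⁴ gives T ∝ (L/R²)^(1/4), so
T_NMS-9201/T_NMS-5422 = (3.84 / 16.0²)^(1/4) = (0.01500)^(1/4) = 0.3500.

0.35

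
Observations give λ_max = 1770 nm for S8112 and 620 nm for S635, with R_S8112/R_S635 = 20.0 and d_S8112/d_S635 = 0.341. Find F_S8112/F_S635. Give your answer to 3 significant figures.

51.8

Wien's law: T_S8112/T_S635 = λ_S635/λ_S8112 = 620/1770 = 0.3503.
L_S8112/L_S635 = (R_S8112/R_S635)²(T_S8112/T_S635)⁴ = (20.0)²(0.3503)⁴ = 6.022.
F_S8112/F_S635 = (L_S8112/L_S635)/(d_S8112/d_S635)² = 6.022/(0.341)² = 51.79.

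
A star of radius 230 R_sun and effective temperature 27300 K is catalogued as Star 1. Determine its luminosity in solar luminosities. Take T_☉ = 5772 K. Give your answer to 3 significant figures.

L/L_☉ = (R/R_☉)² (T/T_☉)⁴ = (230)² × (27300/5772)⁴
       = 5.290×10^4 × (4.730)⁴ = 5.290×10^4 × 500.4 = 2.647×10^7.

2.65×10^7 solar luminosities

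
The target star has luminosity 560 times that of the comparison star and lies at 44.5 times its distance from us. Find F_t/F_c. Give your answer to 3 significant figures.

F = L/(4πd²), so F_t/F_c = (L_t/L_c) / (d_t/d_c)²
= 560 / (44.5)² = 560 / 1980 = 0.2828.

0.283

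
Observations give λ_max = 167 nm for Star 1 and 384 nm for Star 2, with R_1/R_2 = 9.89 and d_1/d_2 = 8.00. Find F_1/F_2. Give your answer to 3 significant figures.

Wien's law: T_1/T_2 = λ_2/λ_1 = 384/167 = 2.299.
L_1/L_2 = (R_1/R_2)²(T_1/T_2)⁴ = (9.89)²(2.299)⁴ = 2734.
F_1/F_2 = (L_1/L_2)/(d_1/d_2)² = 2734/(8.00)² = 42.72.

42.7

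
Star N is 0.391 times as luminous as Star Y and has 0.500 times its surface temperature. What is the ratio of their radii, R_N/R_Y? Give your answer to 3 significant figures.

L ∝ R²T⁴ gives R ∝ √L / T², so
R_N/R_Y = √(0.391) / (0.500)² = 0.6253 / 0.2500 = 2.501.

2.50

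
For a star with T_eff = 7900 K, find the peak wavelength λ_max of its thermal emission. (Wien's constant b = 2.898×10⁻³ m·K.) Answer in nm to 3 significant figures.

λ_max = b/T = 2.898×10⁻³ / 7900 = 3.67×10^-7 m = 366.8 nm.

367 nm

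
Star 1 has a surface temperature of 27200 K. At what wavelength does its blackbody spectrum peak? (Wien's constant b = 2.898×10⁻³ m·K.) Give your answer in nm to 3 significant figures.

λ_max = b/T = 2.898×10⁻³ / 27200 = 1.07×10^-7 m = 106.5 nm.

107 nm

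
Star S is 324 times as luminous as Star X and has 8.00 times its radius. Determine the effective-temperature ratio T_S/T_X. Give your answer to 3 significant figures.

L ∝ R²T⁴ gives T ∝ (L/R²)^(1/4), so
T_S/T_X = (324 / 8.00²)^(1/4) = (5.062)^(1/4) = 1.500.

1.50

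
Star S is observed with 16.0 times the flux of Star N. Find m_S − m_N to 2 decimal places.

m_S − m_N = −2.5 log₁₀(F_S/F_N) = −2.5 log₁₀(16.0) = −2.5 × (1.204) = -3.010.

-3.01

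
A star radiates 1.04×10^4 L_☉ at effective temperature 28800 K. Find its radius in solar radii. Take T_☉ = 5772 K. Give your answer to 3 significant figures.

4.10 solar radii

R/R_☉ = √(L/L_☉) / (T/T_☉)² = √(1.04×10^4) / (4.990)²
       = 102.0 / 24.90 = 4.096.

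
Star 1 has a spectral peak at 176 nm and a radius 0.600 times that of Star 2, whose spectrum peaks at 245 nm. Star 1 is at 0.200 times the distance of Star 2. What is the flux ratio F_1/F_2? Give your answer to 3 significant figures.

Wien's law: T_1/T_2 = λ_2/λ_1 = 245/176 = 1.392.
L_1/L_2 = (R_1/R_2)²(T_1/T_2)⁴ = (0.600)²(1.392)⁴ = 1.352.
F_1/F_2 = (L_1/L_2)/(d_1/d_2)² = 1.352/(0.200)² = 33.80.

33.8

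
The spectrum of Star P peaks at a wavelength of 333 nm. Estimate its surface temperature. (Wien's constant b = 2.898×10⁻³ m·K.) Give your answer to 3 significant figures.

8.70×10^3 K

T = b/λ_max = 2.898×10⁻³ / (333×10⁻⁹) = 8703 K.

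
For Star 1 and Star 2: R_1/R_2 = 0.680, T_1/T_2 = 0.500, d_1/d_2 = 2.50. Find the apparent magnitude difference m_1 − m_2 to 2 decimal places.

L_1/L_2 = (0.680)²(0.500)⁴ = 0.02890.
F_1/F_2 = (L_1/L_2)/(d_1/d_2)² = 0.02890/6.250 = 0.004624.
m_1 − m_2 = −2.5 log₁₀(0.004624) = 5.84.

5.84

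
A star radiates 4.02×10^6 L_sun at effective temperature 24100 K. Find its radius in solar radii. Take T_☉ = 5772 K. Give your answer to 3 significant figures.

R/R_☉ = √(L/L_☉) / (T/T_☉)² = √(4.02×10^6) / (4.175)²
       = 2005 / 17.43 = 115.0.

115 solar radii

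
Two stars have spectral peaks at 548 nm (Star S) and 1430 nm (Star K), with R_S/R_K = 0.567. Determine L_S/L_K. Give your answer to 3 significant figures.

14.9

Wien's law gives T ∝ 1/λ_max, so T_S/T_K = λ_K/λ_S = 1430/548 = 2.609.
Then L ∝ R²T⁴ gives L_S/L_K = (0.567)² × (2.609)⁴ = 0.3215 × 46.37 = 14.91.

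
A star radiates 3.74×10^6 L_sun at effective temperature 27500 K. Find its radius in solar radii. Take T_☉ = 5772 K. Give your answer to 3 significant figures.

R/R_☉ = √(L/L_☉) / (T/T_☉)² = √(3.74×10^6) / (4.764)²
       = 1934 / 22.70 = 85.20.

85.2 solar radii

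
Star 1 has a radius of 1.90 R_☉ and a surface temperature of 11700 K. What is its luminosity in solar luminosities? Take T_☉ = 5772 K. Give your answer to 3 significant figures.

L/L_☉ = (R/R_☉)² (T/T_☉)⁴ = (1.90)² × (11700/5772)⁴
       = 3.610 × (2.027)⁴ = 3.610 × 16.88 = 60.95.

60.9 solar luminosities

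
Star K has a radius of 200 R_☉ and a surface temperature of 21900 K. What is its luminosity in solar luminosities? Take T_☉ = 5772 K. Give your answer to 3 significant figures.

8.29×10^6 solar luminosities

L/L_☉ = (R/R_☉)² (T/T_☉)⁴ = (200)² × (21900/5772)⁴
       = 4.000×10^4 × (3.794)⁴ = 4.000×10^4 × 207.2 = 8.290×10^6.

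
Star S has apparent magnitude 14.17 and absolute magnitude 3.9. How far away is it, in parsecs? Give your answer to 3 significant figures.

1.13×10^3 pc

m − M = 5 log₁₀(d/10 pc)
14.17 − (3.9) = 10.27 = 5 log₁₀(d/10)
d = 10 × 10^(10.27/5) = 10 × 10^2.054 = 1132 pc.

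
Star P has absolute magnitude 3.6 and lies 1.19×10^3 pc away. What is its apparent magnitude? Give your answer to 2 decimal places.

13.98

m = M + 5 log₁₀(d/10 pc) = 3.6 + 5 log₁₀(1.19×10^3/10)
  = 3.6 + 5 × 2.076 = 3.6 + 10.38 = 13.98.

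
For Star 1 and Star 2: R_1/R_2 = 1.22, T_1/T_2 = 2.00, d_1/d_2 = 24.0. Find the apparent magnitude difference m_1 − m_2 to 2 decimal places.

3.46

L_1/L_2 = (1.22)²(2.00)⁴ = 23.81.
F_1/F_2 = (L_1/L_2)/(d_1/d_2)² = 23.81/576.0 = 0.04134.
m_1 − m_2 = −2.5 log₁₀(0.04134) = 3.46.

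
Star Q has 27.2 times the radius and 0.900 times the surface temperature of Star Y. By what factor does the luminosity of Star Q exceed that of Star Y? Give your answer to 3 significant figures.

From the Stefan–Boltzmann law, L ∝ R²T⁴, so
L_Q/L_Y = (R_Q/R_Y)² (T_Q/T_Y)⁴ = (27.2)² × (0.900)⁴ = 739.8 × 0.6561 = 485.4.

485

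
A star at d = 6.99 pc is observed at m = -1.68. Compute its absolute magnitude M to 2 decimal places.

M = m − 5 log₁₀(d/10 pc) = -1.68 − 5 log₁₀(6.99/10)
  = -1.68 − 5 × -0.156 = -1.68 − -0.78 = -0.90.

-0.90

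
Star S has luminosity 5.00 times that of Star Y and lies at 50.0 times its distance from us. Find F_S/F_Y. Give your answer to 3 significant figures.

0.00200

F = L/(4πd²), so F_S/F_Y = (L_S/L_Y) / (d_S/d_Y)²
= 5.00 / (50.0)² = 5.00 / 2500 = 0.002000.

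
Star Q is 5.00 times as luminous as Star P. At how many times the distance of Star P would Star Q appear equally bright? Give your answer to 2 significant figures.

2.2

Equal flux requires L_Q/d_Q² = L_P/d_P², so d_Q/d_P = √(L_Q/L_P)
= √(5.00) = 2.236.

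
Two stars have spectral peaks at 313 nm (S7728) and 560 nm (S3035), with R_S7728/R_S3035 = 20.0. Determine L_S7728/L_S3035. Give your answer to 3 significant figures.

Wien's law gives T ∝ 1/λ_max, so T_S7728/T_S3035 = λ_S3035/λ_S7728 = 560/313 = 1.789.
Then L ∝ R²T⁴ gives L_S7728/L_S3035 = (20.0)² × (1.789)⁴ = 400.0 × 10.25 = 4099.

4.10×10^3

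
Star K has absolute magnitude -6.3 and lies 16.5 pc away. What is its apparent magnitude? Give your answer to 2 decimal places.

m = M + 5 log₁₀(d/10 pc) = -6.3 + 5 log₁₀(16.5/10)
  = -6.3 + 5 × 0.217 = -6.3 + 1.09 = -5.21.

-5.21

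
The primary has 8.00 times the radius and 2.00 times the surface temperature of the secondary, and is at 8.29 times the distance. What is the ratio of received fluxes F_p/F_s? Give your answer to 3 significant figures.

14.9

L_p/L_s = (R_p/R_s)²(T_p/T_s)⁴ = (8.00)² × (2.00)⁴ = 1024.
F_p/F_s = (L_p/L_s)/(d_p/d_s)² = 1024 / (8.29)² = 14.90.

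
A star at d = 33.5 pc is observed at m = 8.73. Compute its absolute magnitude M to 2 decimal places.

6.10

M = m − 5 log₁₀(d/10 pc) = 8.73 − 5 log₁₀(33.5/10)
  = 8.73 − 5 × 0.525 = 8.73 − 2.63 = 6.10.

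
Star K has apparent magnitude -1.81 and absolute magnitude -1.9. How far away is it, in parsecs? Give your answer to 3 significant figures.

10.4 pc

m − M = 5 log₁₀(d/10 pc)
-1.81 − (-1.9) = 0.09 = 5 log₁₀(d/10)
d = 10 × 10^(0.09/5) = 10 × 10^0.018 = 10.42 pc.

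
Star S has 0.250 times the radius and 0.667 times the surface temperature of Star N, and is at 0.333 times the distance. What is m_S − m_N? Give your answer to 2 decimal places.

2.38

L_S/L_N = (0.250)²(0.667)⁴ = 0.01237.
F_S/F_N = (L_S/L_N)/(d_S/d_N)² = 0.01237/0.1109 = 0.1116.
m_S − m_N = −2.5 log₁₀(0.1116) = 2.38.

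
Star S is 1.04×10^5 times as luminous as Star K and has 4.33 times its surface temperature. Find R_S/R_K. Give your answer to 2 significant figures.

17

L ∝ R²T⁴ gives R ∝ √L / T², so
R_S/R_K = √(1.04×10^5) / (4.33)² = 322.5 / 18.75 = 17.20.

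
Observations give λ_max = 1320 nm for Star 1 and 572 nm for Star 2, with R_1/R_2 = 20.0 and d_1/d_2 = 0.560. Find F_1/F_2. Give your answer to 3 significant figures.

Wien's law: T_1/T_2 = λ_2/λ_1 = 572/1320 = 0.4333.
L_1/L_2 = (R_1/R_2)²(T_1/T_2)⁴ = (20.0)²(0.4333)⁴ = 14.10.
F_1/F_2 = (L_1/L_2)/(d_1/d_2)² = 14.10/(0.560)² = 44.98.

45.0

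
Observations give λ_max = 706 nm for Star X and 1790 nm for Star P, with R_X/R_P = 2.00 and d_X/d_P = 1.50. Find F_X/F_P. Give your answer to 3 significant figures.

73.5

Wien's law: T_X/T_P = λ_P/λ_X = 1790/706 = 2.535.
L_X/L_P = (R_X/R_P)²(T_X/T_P)⁴ = (2.00)²(2.535)⁴ = 165.3.
F_X/F_P = (L_X/L_P)/(d_X/d_P)² = 165.3/(1.50)² = 73.46.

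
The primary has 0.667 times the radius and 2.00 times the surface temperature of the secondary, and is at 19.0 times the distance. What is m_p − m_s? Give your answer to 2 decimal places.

4.26

L_p/L_s = (0.667)²(2.00)⁴ = 7.118.
F_p/F_s = (L_p/L_s)/(d_p/d_s)² = 7.118/361.0 = 0.01972.
m_p − m_s = −2.5 log₁₀(0.01972) = 4.26.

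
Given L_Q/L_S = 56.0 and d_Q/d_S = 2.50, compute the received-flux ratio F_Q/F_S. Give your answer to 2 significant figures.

F = L/(4πd²), so F_Q/F_S = (L_Q/L_S) / (d_Q/d_S)²
= 56.0 / (2.50)² = 56.0 / 6.250 = 8.960.

9.0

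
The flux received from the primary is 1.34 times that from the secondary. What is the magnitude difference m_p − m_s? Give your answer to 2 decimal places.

-0.32

m_p − m_s = −2.5 log₁₀(F_p/F_s) = −2.5 log₁₀(1.34) = −2.5 × (0.127) = -0.318.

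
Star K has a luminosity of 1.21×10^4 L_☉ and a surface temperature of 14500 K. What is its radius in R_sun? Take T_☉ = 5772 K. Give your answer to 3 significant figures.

R/R_☉ = √(L/L_☉) / (T/T_☉)² = √(1.21×10^4) / (2.512)²
       = 110.0 / 6.311 = 17.43.

17.4 R_sun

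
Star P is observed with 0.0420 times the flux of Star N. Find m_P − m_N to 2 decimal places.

m_P − m_N = −2.5 log₁₀(F_P/F_N) = −2.5 log₁₀(0.0420) = −2.5 × (-1.377) = 3.442.

3.44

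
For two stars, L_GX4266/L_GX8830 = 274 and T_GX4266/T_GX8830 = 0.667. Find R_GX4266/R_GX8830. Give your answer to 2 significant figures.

L ∝ R²T⁴ gives R ∝ √L / T², so
R_GX4266/R_GX8830 = √(274) / (0.667)² = 16.55 / 0.4449 = 37.21.

37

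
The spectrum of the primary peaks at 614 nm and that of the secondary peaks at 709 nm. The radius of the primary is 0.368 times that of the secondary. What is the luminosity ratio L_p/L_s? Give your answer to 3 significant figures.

Wien's law gives T ∝ 1/λ_max, so T_p/T_s = λ_s/λ_p = 709/614 = 1.155.
Then L ∝ R²T⁴ gives L_p/L_s = (0.368)² × (1.155)⁴ = 0.1354 × 1.778 = 0.2408.

0.241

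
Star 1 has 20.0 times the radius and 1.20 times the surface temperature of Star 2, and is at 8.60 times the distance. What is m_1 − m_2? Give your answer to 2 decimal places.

L_1/L_2 = (20.0)²(1.20)⁴ = 829.4.
F_1/F_2 = (L_1/L_2)/(d_1/d_2)² = 829.4/73.96 = 11.21.
m_1 − m_2 = −2.5 log₁₀(11.21) = -2.62.

-2.62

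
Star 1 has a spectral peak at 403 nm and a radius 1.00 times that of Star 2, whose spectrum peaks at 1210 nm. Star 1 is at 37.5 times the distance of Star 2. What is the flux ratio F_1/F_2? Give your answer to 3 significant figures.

0.0578

Wien's law: T_1/T_2 = λ_2/λ_1 = 1210/403 = 3.002.
L_1/L_2 = (R_1/R_2)²(T_1/T_2)⁴ = (1.00)²(3.002)⁴ = 81.27.
F_1/F_2 = (L_1/L_2)/(d_1/d_2)² = 81.27/(37.5)² = 0.05779.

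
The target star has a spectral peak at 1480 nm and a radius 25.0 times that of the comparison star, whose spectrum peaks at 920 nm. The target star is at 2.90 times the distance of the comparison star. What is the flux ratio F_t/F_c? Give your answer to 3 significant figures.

Wien's law: T_t/T_c = λ_c/λ_t = 920/1480 = 0.6216.
L_t/L_c = (R_t/R_c)²(T_t/T_c)⁴ = (25.0)²(0.6216)⁴ = 93.32.
F_t/F_c = (L_t/L_c)/(d_t/d_c)² = 93.32/(2.90)² = 11.10.

11.1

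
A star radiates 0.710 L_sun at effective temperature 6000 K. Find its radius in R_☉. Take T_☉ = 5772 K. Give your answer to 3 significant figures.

0.780 R_☉

R/R_☉ = √(L/L_☉) / (T/T_☉)² = √(0.710) / (1.040)²
       = 0.8426 / 1.081 = 0.7798.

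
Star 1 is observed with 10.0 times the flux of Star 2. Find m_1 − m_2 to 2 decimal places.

m_1 − m_2 = −2.5 log₁₀(F_1/F_2) = −2.5 log₁₀(10.0) = −2.5 × (1.000) = -2.500.

-2.50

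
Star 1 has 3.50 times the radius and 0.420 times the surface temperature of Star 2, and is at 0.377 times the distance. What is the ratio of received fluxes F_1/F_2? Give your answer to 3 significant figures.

2.68

L_1/L_2 = (R_1/R_2)²(T_1/T_2)⁴ = (3.50)² × (0.420)⁴ = 0.3812.
F_1/F_2 = (L_1/L_2)/(d_1/d_2)² = 0.3812 / (0.377)² = 2.682.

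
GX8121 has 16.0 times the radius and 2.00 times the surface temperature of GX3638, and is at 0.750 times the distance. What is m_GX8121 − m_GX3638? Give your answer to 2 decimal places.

L_GX8121/L_GX3638 = (16.0)²(2.00)⁴ = 4096.
F_GX8121/F_GX3638 = (L_GX8121/L_GX3638)/(d_GX8121/d_GX3638)² = 4096/0.5625 = 7282.
m_GX8121 − m_GX3638 = −2.5 log₁₀(7282) = -9.66.

-9.66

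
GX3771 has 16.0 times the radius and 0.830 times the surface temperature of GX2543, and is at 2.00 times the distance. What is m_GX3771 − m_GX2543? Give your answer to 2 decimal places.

-3.71

L_GX3771/L_GX2543 = (16.0)²(0.830)⁴ = 121.5.
F_GX3771/F_GX2543 = (L_GX3771/L_GX2543)/(d_GX3771/d_GX2543)² = 121.5/4.000 = 30.37.
m_GX3771 − m_GX2543 = −2.5 log₁₀(30.37) = -3.71.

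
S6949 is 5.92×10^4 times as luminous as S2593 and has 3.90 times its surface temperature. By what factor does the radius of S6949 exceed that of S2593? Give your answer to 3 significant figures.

L ∝ R²T⁴ gives R ∝ √L / T², so
R_S6949/R_S2593 = √(5.92×10^4) / (3.90)² = 243.3 / 15.21 = 16.00.

16.0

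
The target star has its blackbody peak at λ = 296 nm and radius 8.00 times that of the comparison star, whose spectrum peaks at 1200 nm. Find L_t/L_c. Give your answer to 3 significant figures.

1.73×10^4

Wien's law gives T ∝ 1/λ_max, so T_t/T_c = λ_c/λ_t = 1200/296 = 4.054.
Then L ∝ R²T⁴ gives L_t/L_c = (8.00)² × (4.054)⁴ = 64.00 × 270.1 = 1.729×10^4.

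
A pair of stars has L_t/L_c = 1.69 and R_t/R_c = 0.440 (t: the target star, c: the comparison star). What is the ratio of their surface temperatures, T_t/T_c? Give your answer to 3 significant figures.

1.72

L ∝ R²T⁴ gives T ∝ (L/R²)^(1/4), so
T_t/T_c = (1.69 / 0.440²)^(1/4) = (8.729)^(1/4) = 1.719.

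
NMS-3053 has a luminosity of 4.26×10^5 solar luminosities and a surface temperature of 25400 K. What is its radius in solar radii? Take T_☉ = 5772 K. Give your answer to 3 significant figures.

R/R_☉ = √(L/L_☉) / (T/T_☉)² = √(4.26×10^5) / (4.401)²
       = 652.7 / 19.36 = 33.70.

33.7 solar radii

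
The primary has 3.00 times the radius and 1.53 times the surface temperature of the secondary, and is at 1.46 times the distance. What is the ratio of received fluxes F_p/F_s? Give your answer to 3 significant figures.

L_p/L_s = (R_p/R_s)²(T_p/T_s)⁴ = (3.00)² × (1.53)⁴ = 49.32.
F_p/F_s = (L_p/L_s)/(d_p/d_s)² = 49.32 / (1.46)² = 23.14.

23.1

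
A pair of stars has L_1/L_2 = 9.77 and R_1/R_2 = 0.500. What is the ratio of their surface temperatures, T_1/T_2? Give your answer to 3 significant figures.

2.50

L ∝ R²T⁴ gives T ∝ (L/R²)^(1/4), so
T_1/T_2 = (9.77 / 0.500²)^(1/4) = (39.08)^(1/4) = 2.500.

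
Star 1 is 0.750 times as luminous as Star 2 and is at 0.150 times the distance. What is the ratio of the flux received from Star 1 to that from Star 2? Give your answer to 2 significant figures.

F = L/(4πd²), so F_1/F_2 = (L_1/L_2) / (d_1/d_2)²
= 0.750 / (0.150)² = 0.750 / 0.02250 = 33.33.

33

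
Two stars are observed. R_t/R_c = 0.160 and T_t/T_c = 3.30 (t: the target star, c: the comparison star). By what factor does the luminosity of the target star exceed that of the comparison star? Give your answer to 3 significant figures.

From the Stefan–Boltzmann law, L ∝ R²T⁴, so
L_t/L_c = (R_t/R_c)² (T_t/T_c)⁴ = (0.160)² × (3.30)⁴ = 0.02560 × 118.6 = 3.036.

3.04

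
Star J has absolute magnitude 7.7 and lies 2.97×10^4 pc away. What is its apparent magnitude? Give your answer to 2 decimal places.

m = M + 5 log₁₀(d/10 pc) = 7.7 + 5 log₁₀(2.97×10^4/10)
  = 7.7 + 5 × 3.473 = 7.7 + 17.36 = 25.06.

25.06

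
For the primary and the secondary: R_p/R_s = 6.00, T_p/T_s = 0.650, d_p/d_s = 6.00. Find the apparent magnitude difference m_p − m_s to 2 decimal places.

L_p/L_s = (6.00)²(0.650)⁴ = 6.426.
F_p/F_s = (L_p/L_s)/(d_p/d_s)² = 6.426/36.00 = 0.1785.
m_p − m_s = −2.5 log₁₀(0.1785) = 1.87.

1.87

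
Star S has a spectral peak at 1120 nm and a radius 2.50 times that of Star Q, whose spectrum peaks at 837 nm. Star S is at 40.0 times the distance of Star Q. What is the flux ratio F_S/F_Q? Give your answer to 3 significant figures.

Wien's law: T_S/T_Q = λ_Q/λ_S = 837/1120 = 0.7473.
L_S/L_Q = (R_S/R_Q)²(T_S/T_Q)⁴ = (2.50)²(0.7473)⁴ = 1.949.
F_S/F_Q = (L_S/L_Q)/(d_S/d_Q)² = 1.949/(40.0)² = 0.001218.

0.00122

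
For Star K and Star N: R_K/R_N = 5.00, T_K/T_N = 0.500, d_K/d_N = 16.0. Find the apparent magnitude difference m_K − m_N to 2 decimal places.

L_K/L_N = (5.00)²(0.500)⁴ = 1.562.
F_K/F_N = (L_K/L_N)/(d_K/d_N)² = 1.562/256.0 = 0.006104.
m_K − m_N = −2.5 log₁₀(0.006104) = 5.54.

5.54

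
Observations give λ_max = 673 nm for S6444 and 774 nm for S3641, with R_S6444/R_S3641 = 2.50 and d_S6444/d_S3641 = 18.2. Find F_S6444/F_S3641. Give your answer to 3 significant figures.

0.0330

Wien's law: T_S6444/T_S3641 = λ_S3641/λ_S6444 = 774/673 = 1.150.
L_S6444/L_S3641 = (R_S6444/R_S3641)²(T_S6444/T_S3641)⁴ = (2.50)²(1.150)⁴ = 10.93.
F_S6444/F_S3641 = (L_S6444/L_S3641)/(d_S6444/d_S3641)² = 10.93/(18.2)² = 0.03301.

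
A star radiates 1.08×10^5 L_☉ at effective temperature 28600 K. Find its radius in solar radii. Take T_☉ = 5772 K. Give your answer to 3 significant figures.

13.4 solar radii

R/R_☉ = √(L/L_☉) / (T/T_☉)² = √(1.08×10^5) / (4.955)²
       = 328.6 / 24.55 = 13.39.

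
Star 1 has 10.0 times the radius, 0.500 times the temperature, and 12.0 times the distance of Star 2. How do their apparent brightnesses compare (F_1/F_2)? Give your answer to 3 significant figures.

0.0434

L_1/L_2 = (R_1/R_2)²(T_1/T_2)⁴ = (10.0)² × (0.500)⁴ = 6.250.
F_1/F_2 = (L_1/L_2)/(d_1/d_2)² = 6.250 / (12.0)² = 0.04340.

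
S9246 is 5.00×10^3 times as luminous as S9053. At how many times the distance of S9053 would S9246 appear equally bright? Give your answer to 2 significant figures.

Equal flux requires L_S9246/d_S9246² = L_S9053/d_S9053², so d_S9246/d_S9053 = √(L_S9246/L_S9053)
= √(5.00×10^3) = 70.71.

71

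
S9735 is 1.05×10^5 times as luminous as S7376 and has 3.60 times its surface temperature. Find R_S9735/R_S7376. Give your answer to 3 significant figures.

25.0

L ∝ R²T⁴ gives R ∝ √L / T², so
R_S9735/R_S7376 = √(1.05×10^5) / (3.60)² = 324.0 / 12.96 = 25.00.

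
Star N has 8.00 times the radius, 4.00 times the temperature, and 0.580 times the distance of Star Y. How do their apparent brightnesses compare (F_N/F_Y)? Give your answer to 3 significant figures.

L_N/L_Y = (R_N/R_Y)²(T_N/T_Y)⁴ = (8.00)² × (4.00)⁴ = 1.638×10^4.
F_N/F_Y = (L_N/L_Y)/(d_N/d_Y)² = 1.638×10^4 / (0.580)² = 4.870×10^4.

4.87×10^4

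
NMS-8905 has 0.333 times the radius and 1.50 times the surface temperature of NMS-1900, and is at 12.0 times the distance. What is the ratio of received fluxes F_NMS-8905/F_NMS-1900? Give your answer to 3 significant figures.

0.00390

L_NMS-8905/L_NMS-1900 = (R_NMS-8905/R_NMS-1900)²(T_NMS-8905/T_NMS-1900)⁴ = (0.333)² × (1.50)⁴ = 0.5614.
F_NMS-8905/F_NMS-1900 = (L_NMS-8905/L_NMS-1900)/(d_NMS-8905/d_NMS-1900)² = 0.5614 / (12.0)² = 0.003898.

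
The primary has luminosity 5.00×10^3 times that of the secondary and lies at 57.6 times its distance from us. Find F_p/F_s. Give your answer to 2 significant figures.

1.5

F = L/(4πd²), so F_p/F_s = (L_p/L_s) / (d_p/d_s)²
= 5.00×10^3 / (57.6)² = 5.00×10^3 / 3318 = 1.507.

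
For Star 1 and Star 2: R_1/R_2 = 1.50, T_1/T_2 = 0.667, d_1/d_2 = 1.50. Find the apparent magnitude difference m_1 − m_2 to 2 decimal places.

L_1/L_2 = (1.50)²(0.667)⁴ = 0.4453.
F_1/F_2 = (L_1/L_2)/(d_1/d_2)² = 0.4453/2.250 = 0.1979.
m_1 − m_2 = −2.5 log₁₀(0.1979) = 1.76.

1.76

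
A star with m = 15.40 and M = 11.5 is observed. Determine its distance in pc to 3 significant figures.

m − M = 5 log₁₀(d/10 pc)
15.40 − (11.5) = 3.90 = 5 log₁₀(d/10)
d = 10 × 10^(3.90/5) = 10 × 10^0.780 = 60.26 pc.

60.3 pc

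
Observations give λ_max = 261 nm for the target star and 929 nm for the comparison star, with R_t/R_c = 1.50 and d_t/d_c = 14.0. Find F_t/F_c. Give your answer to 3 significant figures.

Wien's law: T_t/T_c = λ_c/λ_t = 929/261 = 3.559.
L_t/L_c = (R_t/R_c)²(T_t/T_c)⁴ = (1.50)²(3.559)⁴ = 361.1.
F_t/F_c = (L_t/L_c)/(d_t/d_c)² = 361.1/(14.0)² = 1.843.

1.84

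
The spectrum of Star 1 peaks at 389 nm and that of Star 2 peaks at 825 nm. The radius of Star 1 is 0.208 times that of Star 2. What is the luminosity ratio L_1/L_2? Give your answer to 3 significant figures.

Wien's law gives T ∝ 1/λ_max, so T_1/T_2 = λ_2/λ_1 = 825/389 = 2.121.
Then L ∝ R²T⁴ gives L_1/L_2 = (0.208)² × (2.121)⁴ = 0.04326 × 20.23 = 0.8753.

0.875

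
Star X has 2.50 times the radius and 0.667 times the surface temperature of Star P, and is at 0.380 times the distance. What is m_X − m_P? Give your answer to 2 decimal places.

-2.33

L_X/L_P = (2.50)²(0.667)⁴ = 1.237.
F_X/F_P = (L_X/L_P)/(d_X/d_P)² = 1.237/0.1444 = 8.567.
m_X − m_P = −2.5 log₁₀(8.567) = -2.33.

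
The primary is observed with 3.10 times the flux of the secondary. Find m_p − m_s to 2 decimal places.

-1.23

m_p − m_s = −2.5 log₁₀(F_p/F_s) = −2.5 log₁₀(3.10) = −2.5 × (0.491) = -1.228.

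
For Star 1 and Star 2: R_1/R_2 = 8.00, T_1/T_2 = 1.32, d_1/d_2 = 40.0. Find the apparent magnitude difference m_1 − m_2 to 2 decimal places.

2.29

L_1/L_2 = (8.00)²(1.32)⁴ = 194.3.
F_1/F_2 = (L_1/L_2)/(d_1/d_2)² = 194.3/1600 = 0.1214.
m_1 − m_2 = −2.5 log₁₀(0.1214) = 2.29.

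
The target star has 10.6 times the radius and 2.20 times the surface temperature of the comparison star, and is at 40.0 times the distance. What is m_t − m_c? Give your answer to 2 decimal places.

-0.54

L_t/L_c = (10.6)²(2.20)⁴ = 2632.
F_t/F_c = (L_t/L_c)/(d_t/d_c)² = 2632/1600 = 1.645.
m_t − m_c = −2.5 log₁₀(1.645) = -0.54.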